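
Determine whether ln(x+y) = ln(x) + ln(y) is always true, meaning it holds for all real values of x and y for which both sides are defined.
No, this is NOT an identity.

Claim: ln(x+y) = ln(x) + ln(y).
Test a specific point where both sides are defined: x = 5, y = 2.
LHS = ln(x+y) ≈ 1.9459
RHS = ln(x) + ln(y) ≈ 2.3026
Since 1.9459 ≠ 2.3026, the equation fails at this point, so it cannot hold for all real values of x and y for which both sides are defined.
ln(x) + ln(y) = ln(xy), not ln(x+y).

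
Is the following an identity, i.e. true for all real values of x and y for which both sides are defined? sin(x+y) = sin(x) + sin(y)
Claim: sin(x+y) = sin(x) + sin(y).
Test a specific point where both sides are defined: x = π/3, y = -π/6.
LHS = sin(x+y) ≈ 0.5000
RHS = sin(x) + sin(y) ≈ 0.3660
Since 0.5000 ≠ 0.3660, the equation fails at this point, so it cannot hold for all real values of x and y for which both sides are defined.
The correct expansion is sin(x+y) = sin(x)cos(y) + cos(x)sin(y); sine is not additive.

Conclusion: No, this is NOT an identity.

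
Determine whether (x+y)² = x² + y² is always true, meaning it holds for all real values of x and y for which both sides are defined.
No, this is NOT an identity.

Claim: (x+y)² = x² + y².
Test a specific point where both sides are defined: x = 3/2, y = 1/2.
LHS = (x+y)² ≈ 4.0000
RHS = x² + y² ≈ 2.5000
Since 4.0000 ≠ 2.5000, the equation fails at this point, so it cannot hold for all real values of x and y for which both sides are defined.
The correct expansion is (x+y)² = x² + 2xy + y²; the cross term 2xy is missing.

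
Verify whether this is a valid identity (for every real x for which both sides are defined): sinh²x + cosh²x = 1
No, this is NOT an identity.

Claim: sinh²x + cosh²x = 1.
Test a specific point where both sides are defined: x = 1/2.
LHS = sinh²x + cosh²x ≈ 1.5431
RHS = 1 ≈ 1.0000
Since 1.5431 ≠ 1.0000, the equation fails at this point, so it cannot hold for every real x for which both sides are defined.
The correct hyperbolic identity is cosh²x - sinh²x = 1 (a difference); the sum sinh²x + cosh²x equals cosh(2x).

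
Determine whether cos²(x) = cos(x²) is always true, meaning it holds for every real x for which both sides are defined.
Claim: cos²(x) = cos(x²).
Test a specific point where both sides are defined: x = π/3.
LHS = cos²(x) ≈ 0.2500
RHS = cos(x²) ≈ 0.4566
Since 0.2500 ≠ 0.4566, the equation fails at this point, so it cannot hold for every real x for which both sides are defined.
cos²(x) means (cos x)², squaring the output; cos(x²) squares the input. These are different functions.

Conclusion: No, this is NOT an identity.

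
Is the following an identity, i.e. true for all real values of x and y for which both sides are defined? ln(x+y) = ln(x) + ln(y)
Claim: ln(x+y) = ln(x) + ln(y).
Test a specific point where both sides are defined: x = 1/2, y = 1/2.
LHS = ln(x+y) ≈ 0.0000
RHS = ln(x) + ln(y) ≈ -1.3863
Since 0.0000 ≠ -1.3863, the equation fails at this point, so it cannot hold for all real values of x and y for which both sides are defined.
ln(x) + ln(y) = ln(xy), not ln(x+y).

Conclusion: No, this is NOT an identity.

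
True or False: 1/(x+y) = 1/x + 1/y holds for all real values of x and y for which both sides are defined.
False.

Claim: 1/(x+y) = 1/x + 1/y.
Test a specific point where both sides are defined: x = 1, y = 5.
LHS = 1/(x+y) ≈ 0.1667
RHS = 1/x + 1/y ≈ 1.2000
Since 0.1667 ≠ 1.2000, the equation fails at this point, so it cannot hold for all real values of x and y for which both sides are defined.
1/x + 1/y = (x+y)/(xy), which is not 1/(x+y).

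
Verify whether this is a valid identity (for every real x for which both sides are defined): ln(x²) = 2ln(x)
Claim: ln(x²) = 2ln(x).
Reasoning: The right side requires x > 0. For x > 0, x² = (e^(ln x))² = e^(2ln x), so ln(x²) = 2ln(x). (For x < 0 the right side is undefined, so those values are outside the claim.)
So the two sides agree for every real x for which both sides are defined.

Conclusion: Yes, this is an identity.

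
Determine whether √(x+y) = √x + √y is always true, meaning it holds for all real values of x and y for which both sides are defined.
No, this is NOT an identity.

Claim: √(x+y) = √x + √y.
Test a specific point where both sides are defined: x = 3, y = 1.
LHS = √(x+y) ≈ 2.0000
RHS = √x + √y ≈ 2.7321
Since 2.0000 ≠ 2.7321, the equation fails at this point, so it cannot hold for all real values of x and y for which both sides are defined.
Squaring the right side gives x + 2√(xy) + y, not x + y.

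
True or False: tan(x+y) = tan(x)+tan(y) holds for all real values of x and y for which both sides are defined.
False.

Claim: tan(x+y) = tan(x)+tan(y).
Test a specific point where both sides are defined: x = π/4, y = -π/3.
LHS = tan(x+y) ≈ -0.2679
RHS = tan(x)+tan(y) ≈ -0.7321
Since -0.2679 ≠ -0.7321, the equation fails at this point, so it cannot hold for all real values of x and y for which both sides are defined.
The correct formula is tan(x+y) = (tan(x) + tan(y))/(1 - tan(x)tan(y)).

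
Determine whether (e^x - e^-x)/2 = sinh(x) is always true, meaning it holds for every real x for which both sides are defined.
Yes, this is an identity.

Claim: (e^x - e^-x)/2 = sinh(x).
Reasoning: This is exactly the definition of the hyperbolic sine: sinh(x) := (e^x - e^-x)/2.
So the two sides agree for every real x for which both sides are defined.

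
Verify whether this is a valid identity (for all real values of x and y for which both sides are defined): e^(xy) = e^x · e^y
Claim: e^(xy) = e^x · e^y.
Test a specific point where both sides are defined: x = -2, y = 1.
LHS = e^(xy) ≈ 0.1353
RHS = e^x · e^y ≈ 0.3679
Since 0.1353 ≠ 0.3679, the equation fails at this point, so it cannot hold for all real values of x and y for which both sides are defined.
e^x · e^y = e^(x+y), not e^(xy).

Conclusion: No, this is NOT an identity.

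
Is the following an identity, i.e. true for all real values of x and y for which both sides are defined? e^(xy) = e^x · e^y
No, this is NOT an identity.

Claim: e^(xy) = e^x · e^y.
Test a specific point where both sides are defined: x = 5, y = -1.
LHS = e^(xy) ≈ 0.0067
RHS = e^x · e^y ≈ 54.5982
Since 0.0067 ≠ 54.5982, the equation fails at this point, so it cannot hold for all real values of x and y for which both sides are defined.
e^x · e^y = e^(x+y), not e^(xy).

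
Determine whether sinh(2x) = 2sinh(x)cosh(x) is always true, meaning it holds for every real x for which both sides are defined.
Yes, this is an identity.

Claim: sinh(2x) = 2sinh(x)cosh(x).
Reasoning: 2sinh(x)cosh(x) = 2 · (e^x - e^-x)/2 · (e^x + e^-x)/2 = (e^(2x) - e^(-2x))/2 = sinh(2x).
So the two sides agree for every real x for which both sides are defined.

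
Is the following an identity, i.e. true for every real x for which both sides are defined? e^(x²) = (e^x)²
No, this is NOT an identity.

Claim: e^(x²) = (e^x)².
Test a specific point where both sides are defined: x = 1/2.
LHS = e^(x²) ≈ 1.2840
RHS = (e^x)² ≈ 2.7183
Since 1.2840 ≠ 2.7183, the equation fails at this point, so it cannot hold for every real x for which both sides are defined.
(e^x)² = e^(2x), and 2x ≠ x² in general.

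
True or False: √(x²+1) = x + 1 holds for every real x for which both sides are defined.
Claim: √(x²+1) = x + 1.
Test a specific point where both sides are defined: x = -1.
LHS = √(x²+1) ≈ 1.4142
RHS = x + 1 ≈ 0.0000
Since 1.4142 ≠ 0.0000, the equation fails at this point, so it cannot hold for every real x for which both sides are defined.
(x+1)² = x² + 2x + 1 ≠ x² + 1 unless x = 0.

Conclusion: False.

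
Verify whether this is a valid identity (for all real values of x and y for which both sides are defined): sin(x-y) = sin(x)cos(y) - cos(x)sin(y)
Yes, this is an identity.

Claim: sin(x-y) = sin(x)cos(y) - cos(x)sin(y).
Reasoning: Replace y by -y in sin(x+y) = sin(x)cos(y) + cos(x)sin(y) and use cos(-y) = cos(y), sin(-y) = -sin(y): sin(x-y) = sin(x)cos(y) - cos(x)sin(y).
So the two sides agree for all real values of x and y for which both sides are defined.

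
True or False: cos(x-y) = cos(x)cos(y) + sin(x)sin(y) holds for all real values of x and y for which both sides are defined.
True.

Claim: cos(x-y) = cos(x)cos(y) + sin(x)sin(y).
Reasoning: Replace y by -y in cos(x+y) = cos(x)cos(y) - sin(x)sin(y) and use cos(-y) = cos(y), sin(-y) = -sin(y): cos(x-y) = cos(x)cos(y) + sin(x)sin(y).
So the two sides agree for all real values of x and y for which both sides are defined.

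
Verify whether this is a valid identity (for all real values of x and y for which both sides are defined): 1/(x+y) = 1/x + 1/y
Claim: 1/(x+y) = 1/x + 1/y.
Test a specific point where both sides are defined: x = 1/2, y = 4.
LHS = 1/(x+y) ≈ 0.2222
RHS = 1/x + 1/y ≈ 2.2500
Since 0.2222 ≠ 2.2500, the equation fails at this point, so it cannot hold for all real values of x and y for which both sides are defined.
1/x + 1/y = (x+y)/(xy), which is not 1/(x+y).

Conclusion: No, this is NOT an identity.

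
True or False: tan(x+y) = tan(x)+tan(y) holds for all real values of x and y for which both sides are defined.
Claim: tan(x+y) = tan(x)+tan(y).
Test a specific point where both sides are defined: x = -π/4, y = -π/3.
LHS = tan(x+y) ≈ 3.7321
RHS = tan(x)+tan(y) ≈ -2.7321
Since 3.7321 ≠ -2.7321, the equation fails at this point, so it cannot hold for all real values of x and y for which both sides are defined.
The correct formula is tan(x+y) = (tan(x) + tan(y))/(1 - tan(x)tan(y)).

Conclusion: False.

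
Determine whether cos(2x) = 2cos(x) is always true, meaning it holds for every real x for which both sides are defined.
Claim: cos(2x) = 2cos(x).
Test a specific point where both sides are defined: x = -π/2.
LHS = cos(2x) ≈ -1.0000
RHS = 2cos(x) ≈ 0.0000
Since -1.0000 ≠ 0.0000, the equation fails at this point, so it cannot hold for every real x for which both sides are defined.
The correct double-angle formula is cos(2x) = cos²x - sin²x.

Conclusion: No, this is NOT an identity.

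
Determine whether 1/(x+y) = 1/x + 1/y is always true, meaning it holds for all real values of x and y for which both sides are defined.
No, this is NOT an identity.

Claim: 1/(x+y) = 1/x + 1/y.
Test a specific point where both sides are defined: x = 4, y = 5.
LHS = 1/(x+y) ≈ 0.1111
RHS = 1/x + 1/y ≈ 0.4500
Since 0.1111 ≠ 0.4500, the equation fails at this point, so it cannot hold for all real values of x and y for which both sides are defined.
1/x + 1/y = (x+y)/(xy), which is not 1/(x+y).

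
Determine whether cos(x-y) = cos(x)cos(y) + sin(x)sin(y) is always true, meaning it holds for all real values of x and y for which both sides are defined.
Claim: cos(x-y) = cos(x)cos(y) + sin(x)sin(y).
Reasoning: Replace y by -y in cos(x+y) = cos(x)cos(y) - sin(x)sin(y) and use cos(-y) = cos(y), sin(-y) = -sin(y): cos(x-y) = cos(x)cos(y) + sin(x)sin(y).
So the two sides agree for all real values of x and y for which both sides are defined.

Conclusion: Yes, this is an identity.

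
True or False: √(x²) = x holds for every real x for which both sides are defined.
False.

Claim: √(x²) = x.
Test a specific point where both sides are defined: x = -2.
LHS = √(x²) ≈ 2.0000
RHS = x ≈ -2.0000
Since 2.0000 ≠ -2.0000, the equation fails at this point, so it cannot hold for every real x for which both sides are defined.
√(x²) = |x|, which differs from x whenever x < 0 (both sides are defined for every real x).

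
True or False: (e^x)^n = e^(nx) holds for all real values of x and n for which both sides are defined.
True.

Claim: (e^x)^n = e^(nx).
Reasoning: e^x is a positive real number, and for a positive base B and real exponent n, B^n = e^(n·ln B). With B = e^x, ln B = x, so (e^x)^n = e^(n·x).
So the two sides agree for all real values of x and n for which both sides are defined.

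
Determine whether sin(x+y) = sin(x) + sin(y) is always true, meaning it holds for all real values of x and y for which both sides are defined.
Claim: sin(x+y) = sin(x) + sin(y).
Test a specific point where both sides are defined: x = π/4, y = -π/6.
LHS = sin(x+y) ≈ 0.2588
RHS = sin(x) + sin(y) ≈ 0.2071
Since 0.2588 ≠ 0.2071, the equation fails at this point, so it cannot hold for all real values of x and y for which both sides are defined.
The correct expansion is sin(x+y) = sin(x)cos(y) + cos(x)sin(y); sine is not additive.

Conclusion: No, this is NOT an identity.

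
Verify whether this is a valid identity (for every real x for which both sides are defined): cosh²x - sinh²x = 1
Claim: cosh²x - sinh²x = 1.
Reasoning: With cosh(x) = (e^x + e^-x)/2 and sinh(x) = (e^x - e^-x)/2: cosh²x = (e^(2x) + 2 + e^(-2x))/4 and sinh²x = (e^(2x) - 2 + e^(-2x))/4. Subtracting leaves 4/4 = 1.
So the two sides agree for every real x for which both sides are defined.

Conclusion: Yes, this is an identity.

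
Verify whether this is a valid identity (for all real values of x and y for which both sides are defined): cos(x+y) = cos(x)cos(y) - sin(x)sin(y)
Yes, this is an identity.

Claim: cos(x+y) = cos(x)cos(y) - sin(x)sin(y).
Reasoning: By Euler's formula e^(i(x+y)) = e^(ix)·e^(iy) = (cos x + i·sin x)(cos y + i·sin y). The real part of the left side is cos(x+y); the real part of the product is cos(x)cos(y) - sin(x)sin(y) (since i·i = -1).
So the two sides agree for all real values of x and y for which both sides are defined.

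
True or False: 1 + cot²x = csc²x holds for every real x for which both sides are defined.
True.

Claim: 1 + cot²x = csc²x.
Reasoning: Start from sin²x + cos²x = 1 and divide every term by sin²x (allowed wherever cot x and csc x are defined): 1 + cot²x = 1/sin²x = csc²x.
So the two sides agree for every real x for which both sides are defined.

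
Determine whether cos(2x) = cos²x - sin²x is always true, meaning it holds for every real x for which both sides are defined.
Claim: cos(2x) = cos²x - sin²x.
Reasoning: Put y = x in the addition formula cos(x+y) = cos(x)cos(y) - sin(x)sin(y): cos(2x) = cos²x - sin²x.
So the two sides agree for every real x for which both sides are defined.

Conclusion: Yes, this is an identity.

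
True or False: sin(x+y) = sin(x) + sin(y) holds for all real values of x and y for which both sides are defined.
False.

Claim: sin(x+y) = sin(x) + sin(y).
Test a specific point where both sides are defined: x = π/3, y = π/6.
LHS = sin(x+y) ≈ 1.0000
RHS = sin(x) + sin(y) ≈ 1.3660
Since 1.0000 ≠ 1.3660, the equation fails at this point, so it cannot hold for all real values of x and y for which both sides are defined.
The correct expansion is sin(x+y) = sin(x)cos(y) + cos(x)sin(y); sine is not additive.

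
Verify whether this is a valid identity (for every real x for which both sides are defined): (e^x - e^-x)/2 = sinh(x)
Yes, this is an identity.

Claim: (e^x - e^-x)/2 = sinh(x).
Reasoning: This is exactly the definition of the hyperbolic sine: sinh(x) := (e^x - e^-x)/2.
So the two sides agree for every real x for which both sides are defined.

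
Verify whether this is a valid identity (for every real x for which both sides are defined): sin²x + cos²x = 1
Yes, this is an identity.

Claim: sin²x + cos²x = 1.
Reasoning: The point (cos x, sin x) lies on the unit circle X² + Y² = 1, so cos²x + sin²x = 1 for every real x.
So the two sides agree for every real x for which both sides are defined.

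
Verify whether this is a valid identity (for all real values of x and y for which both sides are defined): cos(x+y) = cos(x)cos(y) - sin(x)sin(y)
Yes, this is an identity.

Claim: cos(x+y) = cos(x)cos(y) - sin(x)sin(y).
Reasoning: By Euler's formula e^(i(x+y)) = e^(ix)·e^(iy) = (cos x + i·sin x)(cos y + i·sin y). The real part of the left side is cos(x+y); the real part of the product is cos(x)cos(y) - sin(x)sin(y) (since i·i = -1).
So the two sides agree for all real values of x and y for which both sides are defined.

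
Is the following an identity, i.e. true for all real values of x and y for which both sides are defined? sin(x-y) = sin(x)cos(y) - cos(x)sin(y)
Yes, this is an identity.

Claim: sin(x-y) = sin(x)cos(y) - cos(x)sin(y).
Reasoning: Replace y by -y in sin(x+y) = sin(x)cos(y) + cos(x)sin(y) and use cos(-y) = cos(y), sin(-y) = -sin(y): sin(x-y) = sin(x)cos(y) - cos(x)sin(y).
So the two sides agree for all real values of x and y for which both sides are defined.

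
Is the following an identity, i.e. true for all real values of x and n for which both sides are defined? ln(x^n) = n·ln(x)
Yes, this is an identity.

Claim: ln(x^n) = n·ln(x).
Reasoning: The right side requires x > 0. For x > 0, x^n = (e^(ln x))^n = e^(n·ln x), so taking ln of both sides gives ln(x^n) = n·ln(x).
So the two sides agree for all real values of x and n for which both sides are defined.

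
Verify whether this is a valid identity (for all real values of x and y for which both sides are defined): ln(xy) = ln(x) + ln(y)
Yes, this is an identity.

Claim: ln(xy) = ln(x) + ln(y).
Reasoning: Both sides are simultaneously defined only when x, y > 0. Write x = e^p, y = e^q (p = ln x, q = ln y). Then xy = e^p · e^q = e^(p+q), so ln(xy) = p + q = ln(x) + ln(y).
So the two sides agree for all real values of x and y for which both sides are defined.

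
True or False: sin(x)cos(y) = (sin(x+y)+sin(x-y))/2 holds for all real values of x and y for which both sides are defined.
True.

Claim: sin(x)cos(y) = (sin(x+y)+sin(x-y))/2.
Reasoning: sin(x+y) = sin(x)cos(y) + cos(x)sin(y) and sin(x-y) = sin(x)cos(y) - cos(x)sin(y). Adding, sin(x+y) + sin(x-y) = 2sin(x)cos(y); divide by 2.
So the two sides agree for all real values of x and y for which both sides are defined.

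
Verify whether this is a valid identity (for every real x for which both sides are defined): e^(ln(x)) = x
Yes, this is an identity.

Claim: e^(ln(x)) = x.
Reasoning: For x > 0, ln(x) is by definition the exponent p such that e^p = x. Raising e to that exponent therefore returns x: e^(ln x) = x.
So the two sides agree for every real x for which both sides are defined.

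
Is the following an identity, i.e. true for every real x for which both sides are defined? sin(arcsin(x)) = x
Claim: sin(arcsin(x)) = x.
Reasoning: For -1 ≤ x ≤ 1 (where arcsin is defined), arcsin(x) is by definition an angle whose sine equals x. Taking the sine of that angle returns x. (Note the other order, arcsin(sin x) = x, is NOT an identity.)
So the two sides agree for every real x for which both sides are defined.

Conclusion: Yes, this is an identity.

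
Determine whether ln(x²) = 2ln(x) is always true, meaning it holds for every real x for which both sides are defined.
Yes, this is an identity.

Claim: ln(x²) = 2ln(x).
Reasoning: The right side requires x > 0. For x > 0, x² = (e^(ln x))² = e^(2ln x), so ln(x²) = 2ln(x). (For x < 0 the right side is undefined, so those values are outside the claim.)
So the two sides agree for every real x for which both sides are defined.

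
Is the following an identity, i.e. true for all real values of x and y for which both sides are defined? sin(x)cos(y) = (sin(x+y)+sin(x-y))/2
Claim: sin(x)cos(y) = (sin(x+y)+sin(x-y))/2.
Reasoning: sin(x+y) = sin(x)cos(y) + cos(x)sin(y) and sin(x-y) = sin(x)cos(y) - cos(x)sin(y). Adding, sin(x+y) + sin(x-y) = 2sin(x)cos(y); divide by 2.
So the two sides agree for all real values of x and y for which both sides are defined.

Conclusion: Yes, this is an identity.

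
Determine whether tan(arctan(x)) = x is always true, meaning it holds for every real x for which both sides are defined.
Yes, this is an identity.

Claim: tan(arctan(x)) = x.
Reasoning: For every real x, arctan(x) is by definition the angle in (-π/2, π/2) whose tangent equals x. Taking the tangent of that angle returns x.
So the two sides agree for every real x for which both sides are defined.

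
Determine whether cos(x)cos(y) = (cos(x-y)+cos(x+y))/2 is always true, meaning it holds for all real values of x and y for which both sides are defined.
Yes, this is an identity.

Claim: cos(x)cos(y) = (cos(x-y)+cos(x+y))/2.
Reasoning: cos(x-y) = cos(x)cos(y) + sin(x)sin(y) and cos(x+y) = cos(x)cos(y) - sin(x)sin(y). Adding, cos(x-y) + cos(x+y) = 2cos(x)cos(y); divide by 2.
So the two sides agree for all real values of x and y for which both sides are defined.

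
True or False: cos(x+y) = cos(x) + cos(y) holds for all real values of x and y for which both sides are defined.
Claim: cos(x+y) = cos(x) + cos(y).
Test a specific point where both sides are defined: x = π/6, y = π/3.
LHS = cos(x+y) ≈ 0.0000
RHS = cos(x) + cos(y) ≈ 1.3660
Since 0.0000 ≠ 1.3660, the equation fails at this point, so it cannot hold for all real values of x and y for which both sides are defined.
The correct expansion is cos(x+y) = cos(x)cos(y) - sin(x)sin(y); cosine is not additive.

Conclusion: False.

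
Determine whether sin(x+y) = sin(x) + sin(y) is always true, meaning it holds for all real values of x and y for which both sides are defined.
Claim: sin(x+y) = sin(x) + sin(y).
Test a specific point where both sides are defined: x = π/4, y = π/4.
LHS = sin(x+y) ≈ 1.0000
RHS = sin(x) + sin(y) ≈ 1.4142
Since 1.0000 ≠ 1.4142, the equation fails at this point, so it cannot hold for all real values of x and y for which both sides are defined.
The correct expansion is sin(x+y) = sin(x)cos(y) + cos(x)sin(y); sine is not additive.

Conclusion: No, this is NOT an identity.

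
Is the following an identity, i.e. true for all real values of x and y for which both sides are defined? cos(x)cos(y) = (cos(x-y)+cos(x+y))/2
Claim: cos(x)cos(y) = (cos(x-y)+cos(x+y))/2.
Reasoning: cos(x-y) = cos(x)cos(y) + sin(x)sin(y) and cos(x+y) = cos(x)cos(y) - sin(x)sin(y). Adding, cos(x-y) + cos(x+y) = 2cos(x)cos(y); divide by 2.
So the two sides agree for all real values of x and y for which both sides are defined.

Conclusion: Yes, this is an identity.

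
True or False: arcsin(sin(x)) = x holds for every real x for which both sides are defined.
False.

Claim: arcsin(sin(x)) = x.
Test a specific point where both sides are defined: x = 3π/4.
LHS = arcsin(sin(x)) ≈ 0.7854
RHS = x ≈ 2.3562
Since 0.7854 ≠ 2.3562, the equation fails at this point, so it cannot hold for every real x for which both sides are defined.
arcsin only returns values in [-π/2, π/2], so arcsin(sin(x)) = x holds only for x in that interval, not for all real x.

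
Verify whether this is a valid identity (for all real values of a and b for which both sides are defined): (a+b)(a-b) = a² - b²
Claim: (a+b)(a-b) = a² - b².
Reasoning: Expand: (a+b)(a-b) = a² - ab + ba - b² = a² - b² (the cross terms cancel).
So the two sides agree for all real values of a and b for which both sides are defined.

Conclusion: Yes, this is an identity.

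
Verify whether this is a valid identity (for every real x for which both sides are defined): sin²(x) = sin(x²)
Claim: sin²(x) = sin(x²).
Test a specific point where both sides are defined: x = -π/6.
LHS = sin²(x) ≈ 0.2500
RHS = sin(x²) ≈ 0.2707
Since 0.2500 ≠ 0.2707, the equation fails at this point, so it cannot hold for every real x for which both sides are defined.
sin²(x) means (sin x)², squaring the output; sin(x²) squares the input. These are different functions.

Conclusion: No, this is NOT an identity.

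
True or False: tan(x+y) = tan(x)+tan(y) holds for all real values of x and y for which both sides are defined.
False.

Claim: tan(x+y) = tan(x)+tan(y).
Test a specific point where both sides are defined: x = π/4, y = -π/3.
LHS = tan(x+y) ≈ -0.2679
RHS = tan(x)+tan(y) ≈ -0.7321
Since -0.2679 ≠ -0.7321, the equation fails at this point, so it cannot hold for all real values of x and y for which both sides are defined.
The correct formula is tan(x+y) = (tan(x) + tan(y))/(1 - tan(x)tan(y)).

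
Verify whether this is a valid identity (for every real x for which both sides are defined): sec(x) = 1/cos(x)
Claim: sec(x) = 1/cos(x).
Reasoning: sec(x) is by definition the reciprocal of cos(x), wherever cos(x) ≠ 0.
So the two sides agree for every real x for which both sides are defined.

Conclusion: Yes, this is an identity.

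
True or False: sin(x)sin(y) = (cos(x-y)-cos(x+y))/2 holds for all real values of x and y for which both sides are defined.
Claim: sin(x)sin(y) = (cos(x-y)-cos(x+y))/2.
Reasoning: cos(x-y) = cos(x)cos(y) + sin(x)sin(y) and cos(x+y) = cos(x)cos(y) - sin(x)sin(y). Subtracting, cos(x-y) - cos(x+y) = 2sin(x)sin(y); divide by 2.
So the two sides agree for all real values of x and y for which both sides are defined.

Conclusion: True.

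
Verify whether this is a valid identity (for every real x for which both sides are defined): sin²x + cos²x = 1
Claim: sin²x + cos²x = 1.
Reasoning: The point (cos x, sin x) lies on the unit circle X² + Y² = 1, so cos²x + sin²x = 1 for every real x.
So the two sides agree for every real x for which both sides are defined.

Conclusion: Yes, this is an identity.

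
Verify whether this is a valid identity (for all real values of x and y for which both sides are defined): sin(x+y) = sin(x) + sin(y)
No, this is NOT an identity.

Claim: sin(x+y) = sin(x) + sin(y).
Test a specific point where both sides are defined: x = π/4, y = -π/6.
LHS = sin(x+y) ≈ 0.2588
RHS = sin(x) + sin(y) ≈ 0.2071
Since 0.2588 ≠ 0.2071, the equation fails at this point, so it cannot hold for all real values of x and y for which both sides are defined.
The correct expansion is sin(x+y) = sin(x)cos(y) + cos(x)sin(y); sine is not additive.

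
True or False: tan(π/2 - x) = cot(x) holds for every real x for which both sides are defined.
True.

Claim: tan(π/2 - x) = cot(x).
Reasoning: tan(π/2 - x) = sin(π/2 - x)/cos(π/2 - x) = cos(x)/sin(x) = cot(x), using the cofunction identities sin(π/2 - x) = cos(x) and cos(π/2 - x) = sin(x).
So the two sides agree for every real x for which both sides are defined.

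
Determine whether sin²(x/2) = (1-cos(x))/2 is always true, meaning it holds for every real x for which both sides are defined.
Claim: sin²(x/2) = (1-cos(x))/2.
Reasoning: Use cos(2θ) = 1 - 2sin²θ with θ = x/2: cos(x) = 1 - 2sin²(x/2). Solving for sin²(x/2) gives (1 - cos(x))/2.
So the two sides agree for every real x for which both sides are defined.

Conclusion: Yes, this is an identity.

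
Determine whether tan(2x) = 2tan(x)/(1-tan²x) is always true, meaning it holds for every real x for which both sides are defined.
Claim: tan(2x) = 2tan(x)/(1-tan²x).
Reasoning: tan(2x) = sin(2x)/cos(2x) = 2sin(x)cos(x) / (cos²x - sin²x). Divide numerator and denominator by cos²x: 2tan(x) / (1 - tan²x).
So the two sides agree for every real x for which both sides are defined.

Conclusion: Yes, this is an identity.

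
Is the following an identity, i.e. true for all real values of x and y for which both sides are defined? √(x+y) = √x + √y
No, this is NOT an identity.

Claim: √(x+y) = √x + √y.
Test a specific point where both sides are defined: x = 1, y = 3/2.
LHS = √(x+y) ≈ 1.5811
RHS = √x + √y ≈ 2.2247
Since 1.5811 ≠ 2.2247, the equation fails at this point, so it cannot hold for all real values of x and y for which both sides are defined.
Squaring the right side gives x + 2√(xy) + y, not x + y.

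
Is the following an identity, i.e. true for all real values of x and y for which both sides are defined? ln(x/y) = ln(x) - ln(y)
Claim: ln(x/y) = ln(x) - ln(y).
Reasoning: Both sides are simultaneously defined only when x, y > 0. Write x = e^p, y = e^q. Then x/y = e^(p-q), so ln(x/y) = p - q = ln(x) - ln(y).
So the two sides agree for all real values of x and y for which both sides are defined.

Conclusion: Yes, this is an identity.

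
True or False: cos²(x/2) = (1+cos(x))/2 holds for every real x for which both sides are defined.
Claim: cos²(x/2) = (1+cos(x))/2.
Reasoning: Use cos(2θ) = 2cos²θ - 1 with θ = x/2: cos(x) = 2cos²(x/2) - 1. Solving for cos²(x/2) gives (1 + cos(x))/2.
So the two sides agree for every real x for which both sides are defined.

Conclusion: True.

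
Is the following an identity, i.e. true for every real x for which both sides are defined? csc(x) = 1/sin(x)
Yes, this is an identity.

Claim: csc(x) = 1/sin(x).
Reasoning: csc(x) is by definition the reciprocal of sin(x), wherever sin(x) ≠ 0.
So the two sides agree for every real x for which both sides are defined.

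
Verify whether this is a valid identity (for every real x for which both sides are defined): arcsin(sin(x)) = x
Claim: arcsin(sin(x)) = x.
Test a specific point where both sides are defined: x = 3π/4.
LHS = arcsin(sin(x)) ≈ 0.7854
RHS = x ≈ 2.3562
Since 0.7854 ≠ 2.3562, the equation fails at this point, so it cannot hold for every real x for which both sides are defined.
arcsin only returns values in [-π/2, π/2], so arcsin(sin(x)) = x holds only for x in that interval, not for all real x.

Conclusion: No, this is NOT an identity.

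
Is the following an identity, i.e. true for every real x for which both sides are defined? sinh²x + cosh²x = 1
No, this is NOT an identity.

Claim: sinh²x + cosh²x = 1.
Test a specific point where both sides are defined: x = 1.
LHS = sinh²x + cosh²x ≈ 3.7622
RHS = 1 ≈ 1.0000
Since 3.7622 ≠ 1.0000, the equation fails at this point, so it cannot hold for every real x for which both sides are defined.
The correct hyperbolic identity is cosh²x - sinh²x = 1 (a difference); the sum sinh²x + cosh²x equals cosh(2x).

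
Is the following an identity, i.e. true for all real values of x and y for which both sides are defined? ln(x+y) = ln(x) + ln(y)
Claim: ln(x+y) = ln(x) + ln(y).
Test a specific point where both sides are defined: x = 3, y = 4.
LHS = ln(x+y) ≈ 1.9459
RHS = ln(x) + ln(y) ≈ 2.4849
Since 1.9459 ≠ 2.4849, the equation fails at this point, so it cannot hold for all real values of x and y for which both sides are defined.
ln(x) + ln(y) = ln(xy), not ln(x+y).

Conclusion: No, this is NOT an identity.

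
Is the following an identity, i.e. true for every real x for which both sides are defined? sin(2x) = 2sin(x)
Claim: sin(2x) = 2sin(x).
Test a specific point where both sides are defined: x = -π/2.
LHS = sin(2x) ≈ 0.0000
RHS = 2sin(x) ≈ -2.0000
Since 0.0000 ≠ -2.0000, the equation fails at this point, so it cannot hold for every real x for which both sides are defined.
The correct double-angle formula is sin(2x) = 2sin(x)cos(x).

Conclusion: No, this is NOT an identity.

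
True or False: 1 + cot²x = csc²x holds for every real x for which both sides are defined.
True.

Claim: 1 + cot²x = csc²x.
Reasoning: Start from sin²x + cos²x = 1 and divide every term by sin²x (allowed wherever cot x and csc x are defined): 1 + cot²x = 1/sin²x = csc²x.
So the two sides agree for every real x for which both sides are defined.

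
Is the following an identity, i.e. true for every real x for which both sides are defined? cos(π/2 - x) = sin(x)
Claim: cos(π/2 - x) = sin(x).
Reasoning: Use cos(u - v) = cos(u)cos(v) + sin(u)sin(v) with u = π/2, v = x: cos(π/2)cos(x) + sin(π/2)sin(x) = 0·cos(x) + 1·sin(x) = sin(x).
So the two sides agree for every real x for which both sides are defined.

Conclusion: Yes, this is an identity.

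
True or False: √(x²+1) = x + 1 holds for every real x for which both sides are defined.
Claim: √(x²+1) = x + 1.
Test a specific point where both sides are defined: x = -2.
LHS = √(x²+1) ≈ 2.2361
RHS = x + 1 ≈ -1.0000
Since 2.2361 ≠ -1.0000, the equation fails at this point, so it cannot hold for every real x for which both sides are defined.
(x+1)² = x² + 2x + 1 ≠ x² + 1 unless x = 0.

Conclusion: False.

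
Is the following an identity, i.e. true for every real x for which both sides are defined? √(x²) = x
No, this is NOT an identity.

Claim: √(x²) = x.
Test a specific point where both sides are defined: x = -1.
LHS = √(x²) ≈ 1.0000
RHS = x ≈ -1.0000
Since 1.0000 ≠ -1.0000, the equation fails at this point, so it cannot hold for every real x for which both sides are defined.
√(x²) = |x|, which differs from x whenever x < 0 (both sides are defined for every real x).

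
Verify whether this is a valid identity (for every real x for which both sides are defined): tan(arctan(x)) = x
Yes, this is an identity.

Claim: tan(arctan(x)) = x.
Reasoning: For every real x, arctan(x) is by definition the angle in (-π/2, π/2) whose tangent equals x. Taking the tangent of that angle returns x.
So the two sides agree for every real x for which both sides are defined.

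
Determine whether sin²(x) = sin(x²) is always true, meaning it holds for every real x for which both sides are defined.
No, this is NOT an identity.

Claim: sin²(x) = sin(x²).
Test a specific point where both sides are defined: x = π.
LHS = sin²(x) ≈ 0.0000
RHS = sin(x²) ≈ -0.4303
Since 0.0000 ≠ -0.4303, the equation fails at this point, so it cannot hold for every real x for which both sides are defined.
sin²(x) means (sin x)², squaring the output; sin(x²) squares the input. These are different functions.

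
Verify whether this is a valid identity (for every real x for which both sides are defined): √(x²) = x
Claim: √(x²) = x.
Test a specific point where both sides are defined: x = -1.
LHS = √(x²) ≈ 1.0000
RHS = x ≈ -1.0000
Since 1.0000 ≠ -1.0000, the equation fails at this point, so it cannot hold for every real x for which both sides are defined.
√(x²) = |x|, which differs from x whenever x < 0 (both sides are defined for every real x).

Conclusion: No, this is NOT an identity.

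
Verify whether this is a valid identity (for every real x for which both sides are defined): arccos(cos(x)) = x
No, this is NOT an identity.

Claim: arccos(cos(x)) = x.
Test a specific point where both sides are defined: x = -π/2.
LHS = arccos(cos(x)) ≈ 1.5708
RHS = x ≈ -1.5708
Since 1.5708 ≠ -1.5708, the equation fails at this point, so it cannot hold for every real x for which both sides are defined.
arccos only returns values in [0, π], so arccos(cos(x)) = x holds only for x in that interval, not for all real x.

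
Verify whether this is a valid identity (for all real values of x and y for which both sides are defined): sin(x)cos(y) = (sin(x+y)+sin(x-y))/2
Yes, this is an identity.

Claim: sin(x)cos(y) = (sin(x+y)+sin(x-y))/2.
Reasoning: sin(x+y) = sin(x)cos(y) + cos(x)sin(y) and sin(x-y) = sin(x)cos(y) - cos(x)sin(y). Adding, sin(x+y) + sin(x-y) = 2sin(x)cos(y); divide by 2.
So the two sides agree for all real values of x and y for which both sides are defined.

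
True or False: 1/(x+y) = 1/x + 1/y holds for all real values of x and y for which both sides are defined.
Claim: 1/(x+y) = 1/x + 1/y.
Test a specific point where both sides are defined: x = 5, y = -3.
LHS = 1/(x+y) ≈ 0.5000
RHS = 1/x + 1/y ≈ -0.1333
Since 0.5000 ≠ -0.1333, the equation fails at this point, so it cannot hold for all real values of x and y for which both sides are defined.
1/x + 1/y = (x+y)/(xy), which is not 1/(x+y).

Conclusion: False.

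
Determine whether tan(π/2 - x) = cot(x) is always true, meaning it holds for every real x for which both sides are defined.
Claim: tan(π/2 - x) = cot(x).
Reasoning: tan(π/2 - x) = sin(π/2 - x)/cos(π/2 - x) = cos(x)/sin(x) = cot(x), using the cofunction identities sin(π/2 - x) = cos(x) and cos(π/2 - x) = sin(x).
So the two sides agree for every real x for which both sides are defined.

Conclusion: Yes, this is an identity.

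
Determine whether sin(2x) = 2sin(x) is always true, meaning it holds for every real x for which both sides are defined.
Claim: sin(2x) = 2sin(x).
Test a specific point where both sides are defined: x = 2π/3.
LHS = sin(2x) ≈ -0.8660
RHS = 2sin(x) ≈ 1.7321
Since -0.8660 ≠ 1.7321, the equation fails at this point, so it cannot hold for every real x for which both sides are defined.
The correct double-angle formula is sin(2x) = 2sin(x)cos(x).

Conclusion: No, this is NOT an identity.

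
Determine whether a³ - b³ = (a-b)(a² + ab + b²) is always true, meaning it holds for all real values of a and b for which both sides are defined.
Yes, this is an identity.

Claim: a³ - b³ = (a-b)(a² + ab + b²).
Reasoning: Expand the right side: (a-b)(a² + ab + b²) = a³ + a²b + ab² - a²b - ab² - b³ = a³ - b³ (the middle terms cancel in pairs).
So the two sides agree for all real values of a and b for which both sides are defined.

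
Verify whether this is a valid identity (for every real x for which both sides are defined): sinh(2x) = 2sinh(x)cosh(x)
Yes, this is an identity.

Claim: sinh(2x) = 2sinh(x)cosh(x).
Reasoning: 2sinh(x)cosh(x) = 2 · (e^x - e^-x)/2 · (e^x + e^-x)/2 = (e^(2x) - e^(-2x))/2 = sinh(2x).
So the two sides agree for every real x for which both sides are defined.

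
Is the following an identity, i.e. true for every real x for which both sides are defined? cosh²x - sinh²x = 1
Claim: cosh²x - sinh²x = 1.
Reasoning: With cosh(x) = (e^x + e^-x)/2 and sinh(x) = (e^x - e^-x)/2: cosh²x = (e^(2x) + 2 + e^(-2x))/4 and sinh²x = (e^(2x) - 2 + e^(-2x))/4. Subtracting leaves 4/4 = 1.
So the two sides agree for every real x for which both sides are defined.

Conclusion: Yes, this is an identity.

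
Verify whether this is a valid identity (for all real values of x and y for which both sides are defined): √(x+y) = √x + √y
Claim: √(x+y) = √x + √y.
Test a specific point where both sides are defined: x = 3, y = 3.
LHS = √(x+y) ≈ 2.4495
RHS = √x + √y ≈ 3.4641
Since 2.4495 ≠ 3.4641, the equation fails at this point, so it cannot hold for all real values of x and y for which both sides are defined.
Squaring the right side gives x + 2√(xy) + y, not x + y.

Conclusion: No, this is NOT an identity.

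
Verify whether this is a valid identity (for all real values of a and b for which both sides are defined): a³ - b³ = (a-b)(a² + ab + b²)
Yes, this is an identity.

Claim: a³ - b³ = (a-b)(a² + ab + b²).
Reasoning: Expand the right side: (a-b)(a² + ab + b²) = a³ + a²b + ab² - a²b - ab² - b³ = a³ - b³ (the middle terms cancel in pairs).
So the two sides agree for all real values of a and b for which both sides are defined.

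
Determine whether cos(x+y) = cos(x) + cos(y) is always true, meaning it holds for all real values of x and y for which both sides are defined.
Claim: cos(x+y) = cos(x) + cos(y).
Test a specific point where both sides are defined: x = 3π/4, y = 2π/3.
LHS = cos(x+y) ≈ -0.2588
RHS = cos(x) + cos(y) ≈ -1.2071
Since -0.2588 ≠ -1.2071, the equation fails at this point, so it cannot hold for all real values of x and y for which both sides are defined.
The correct expansion is cos(x+y) = cos(x)cos(y) - sin(x)sin(y); cosine is not additive.

Conclusion: No, this is NOT an identity.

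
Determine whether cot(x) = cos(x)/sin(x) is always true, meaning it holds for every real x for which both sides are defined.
Yes, this is an identity.

Claim: cot(x) = cos(x)/sin(x).
Reasoning: cot(x) is defined as 1/tan(x) = 1/(sin(x)/cos(x)) = cos(x)/sin(x), wherever sin(x) ≠ 0.
So the two sides agree for every real x for which both sides are defined.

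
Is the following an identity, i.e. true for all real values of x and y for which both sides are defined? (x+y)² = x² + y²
Claim: (x+y)² = x² + y².
Test a specific point where both sides are defined: x = 2, y = -3.
LHS = (x+y)² ≈ 1.0000
RHS = x² + y² ≈ 13.0000
Since 1.0000 ≠ 13.0000, the equation fails at this point, so it cannot hold for all real values of x and y for which both sides are defined.
The correct expansion is (x+y)² = x² + 2xy + y²; the cross term 2xy is missing.

Conclusion: No, this is NOT an identity.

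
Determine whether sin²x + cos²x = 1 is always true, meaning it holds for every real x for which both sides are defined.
Claim: sin²x + cos²x = 1.
Reasoning: The point (cos x, sin x) lies on the unit circle X² + Y² = 1, so cos²x + sin²x = 1 for every real x.
So the two sides agree for every real x for which both sides are defined.

Conclusion: Yes, this is an identity.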